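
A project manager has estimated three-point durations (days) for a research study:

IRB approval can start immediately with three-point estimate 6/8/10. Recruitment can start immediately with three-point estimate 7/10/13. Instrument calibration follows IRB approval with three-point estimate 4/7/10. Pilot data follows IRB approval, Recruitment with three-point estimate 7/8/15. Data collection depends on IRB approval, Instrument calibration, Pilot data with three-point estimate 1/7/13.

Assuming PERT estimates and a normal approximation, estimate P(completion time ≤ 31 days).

te_IRB approval = (6 + 4·8 + 10)/6 = 48/6 = 8; σ²_IRB approval = ((10−6)/6)² = 0.444
te_Recruitment = (7 + 4·10 + 13)/6 = 60/6 = 10; σ²_Recruitment = ((13−7)/6)² = 1.000
te_Instrument calibration = (4 + 4·7 + 10)/6 = 42/6 = 7; σ²_Instrument calibration = ((10−4)/6)² = 1.000
te_Pilot data = (7 + 4·8 + 15)/6 = 54/6 = 9; σ²_Pilot data = ((15−7)/6)² = 1.778
te_Data collection = (1 + 4·7 + 13)/6 = 42/6 = 7; σ²_Data collection = ((13−1)/6)² = 4.000

Forward pass:
ES_IRB approval = 0; EF_IRB approval = 8
ES_Recruitment = 0; EF_Recruitment = 10
ES_Instrument calibration = 8; EF_Instrument calibration = 8+7 = 15
ES_Pilot data = max(EF_IRB approval=8, EF_Recruitment=10) = 10; EF_Pilot data = 10+9 = 19
ES_Data collection = max(EF_IRB approval=8, EF_Instrument calibration=15, EF_Pilot data=19) = 19; EF_Data collection = 19+7 = 26
Expected project duration μ = 26 days. Critical path: Recruitment → Pilot data → Data collection.

Variance along critical path = 1.000 + 1.778 + 4.000 = 6.778; σ = √6.778 = 2.603 days.
Z = (31 − 26) / 2.603 = 1.921
P(T ≤ 31) = Φ(1.921) ≈ 0.973

0.973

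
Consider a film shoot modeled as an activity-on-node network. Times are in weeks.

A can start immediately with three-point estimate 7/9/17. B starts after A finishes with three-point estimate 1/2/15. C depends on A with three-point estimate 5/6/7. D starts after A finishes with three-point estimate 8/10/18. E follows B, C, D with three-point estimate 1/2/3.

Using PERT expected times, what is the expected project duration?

23 weeks

te_A = (7 + 4·9 + 17)/6 = 60/6 = 10
te_B = (1 + 4·2 + 15)/6 = 24/6 = 4
te_C = (5 + 4·6 + 7)/6 = 36/6 = 6
te_D = (8 + 4·10 + 18)/6 = 66/6 = 11
te_E = (1 + 4·2 + 3)/6 = 12/6 = 2

Forward pass:
ES_A = 0; EF_A = 10
ES_B = 10; EF_B = 10+4 = 14
ES_C = 10; EF_C = 10+6 = 16
ES_D = 10; EF_D = 10+11 = 21
ES_E = max(EF_B=14, EF_C=16, EF_D=21) = 21; EF_E = 21+2 = 23
Expected project duration μ = 23 weeks. Critical path: A → D → E.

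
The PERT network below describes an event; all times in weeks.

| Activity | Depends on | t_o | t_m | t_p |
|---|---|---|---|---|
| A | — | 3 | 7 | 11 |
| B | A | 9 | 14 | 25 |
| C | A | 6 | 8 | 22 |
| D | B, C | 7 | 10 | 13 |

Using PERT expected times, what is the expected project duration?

32 weeks

te_A = (3 + 4·7 + 11)/6 = 42/6 = 7
te_B = (9 + 4·14 + 25)/6 = 90/6 = 15
te_C = (6 + 4·8 + 22)/6 = 60/6 = 10
te_D = (7 + 4·10 + 13)/6 = 60/6 = 10

Forward pass:
ES_A = 0; EF_A = 7
ES_B = 7; EF_B = 7+15 = 22
ES_C = 7; EF_C = 7+10 = 17
ES_D = max(EF_B=22, EF_C=17) = 22; EF_D = 22+10 = 32
Expected project duration μ = 32 weeks. Critical path: A → B → D.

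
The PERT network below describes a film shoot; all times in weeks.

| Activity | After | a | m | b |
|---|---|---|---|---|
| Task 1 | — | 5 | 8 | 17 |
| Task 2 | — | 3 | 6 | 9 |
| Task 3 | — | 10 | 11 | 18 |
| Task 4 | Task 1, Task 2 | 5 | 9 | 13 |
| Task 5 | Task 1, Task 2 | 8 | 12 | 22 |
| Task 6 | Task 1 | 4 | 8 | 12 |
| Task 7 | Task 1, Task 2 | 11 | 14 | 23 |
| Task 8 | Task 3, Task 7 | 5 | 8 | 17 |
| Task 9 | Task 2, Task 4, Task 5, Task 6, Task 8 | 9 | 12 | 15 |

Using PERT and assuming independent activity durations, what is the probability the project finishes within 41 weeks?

te_Task 1 = (5 + 4·8 + 17)/6 = 54/6 = 9; σ²_Task 1 = ((17−5)/6)² = 4.000
te_Task 2 = (3 + 4·6 + 9)/6 = 36/6 = 6; σ²_Task 2 = ((9−3)/6)² = 1.000
te_Task 3 = (10 + 4·11 + 18)/6 = 72/6 = 12; σ²_Task 3 = ((18−10)/6)² = 1.778
te_Task 4 = (5 + 4·9 + 13)/6 = 54/6 = 9; σ²_Task 4 = ((13−5)/6)² = 1.778
te_Task 5 = (8 + 4·12 + 22)/6 = 78/6 = 13; σ²_Task 5 = ((22−8)/6)² = 5.444
te_Task 6 = (4 + 4·8 + 12)/6 = 48/6 = 8; σ²_Task 6 = ((12−4)/6)² = 1.778
te_Task 7 = (11 + 4·14 + 23)/6 = 90/6 = 15; σ²_Task 7 = ((23−11)/6)² = 4.000
te_Task 8 = (5 + 4·8 + 17)/6 = 54/6 = 9; σ²_Task 8 = ((17−5)/6)² = 4.000
te_Task 9 = (9 + 4·12 + 15)/6 = 72/6 = 12; σ²_Task 9 = ((15−9)/6)² = 1.000

Forward pass:
ES_Task 1 = 0; EF_Task 1 = 9
ES_Task 2 = 0; EF_Task 2 = 6
ES_Task 3 = 0; EF_Task 3 = 12
ES_Task 4 = max(EF_Task 1=9, EF_Task 2=6) = 9; EF_Task 4 = 9+9 = 18
ES_Task 5 = max(EF_Task 1=9, EF_Task 2=6) = 9; EF_Task 5 = 9+13 = 22
ES_Task 6 = 9; EF_Task 6 = 9+8 = 17
ES_Task 7 = max(EF_Task 1=9, EF_Task 2=6) = 9; EF_Task 7 = 9+15 = 24
ES_Task 8 = max(EF_Task 3=12, EF_Task 7=24) = 24; EF_Task 8 = 24+9 = 33
ES_Task 9 = max(EF_Task 2=6, EF_Task 4=18, EF_Task 5=22, EF_Task 6=17, EF_Task 8=33) = 33; EF_Task 9 = 33+12 = 45
Expected project duration μ = 45 weeks. Critical path: Task 1 → Task 7 → Task 8 → Task 9.

Variance along critical path = 4.000 + 4.000 + 4.000 + 1.000 = 13.000; σ = √13.000 = 3.606 weeks.
Z = (41 − 45) / 3.606 = -1.109
P(T ≤ 41) = Φ(-1.109) ≈ 0.134

0.134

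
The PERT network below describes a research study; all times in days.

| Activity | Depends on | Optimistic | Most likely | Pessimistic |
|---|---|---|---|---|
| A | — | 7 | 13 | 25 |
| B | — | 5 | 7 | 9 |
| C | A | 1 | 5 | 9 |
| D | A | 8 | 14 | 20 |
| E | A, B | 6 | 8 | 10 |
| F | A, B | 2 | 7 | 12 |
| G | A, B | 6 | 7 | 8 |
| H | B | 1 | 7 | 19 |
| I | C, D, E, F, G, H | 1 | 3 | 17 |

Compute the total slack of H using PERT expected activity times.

13 days

te_A = (7 + 4·13 + 25)/6 = 84/6 = 14
te_B = (5 + 4·7 + 9)/6 = 42/6 = 7
te_C = (1 + 4·5 + 9)/6 = 30/6 = 5
te_D = (8 + 4·14 + 20)/6 = 84/6 = 14
te_E = (6 + 4·8 + 10)/6 = 48/6 = 8
te_F = (2 + 4·7 + 12)/6 = 42/6 = 7
te_G = (6 + 4·7 + 8)/6 = 42/6 = 7
te_H = (1 + 4·7 + 19)/6 = 48/6 = 8
te_I = (1 + 4·3 + 17)/6 = 30/6 = 5

Forward pass:
ES_A = 0; EF_A = 14
ES_B = 0; EF_B = 7
ES_C = 14; EF_C = 14+5 = 19
ES_D = 14; EF_D = 14+14 = 28
ES_E = max(EF_A=14, EF_B=7) = 14; EF_E = 14+8 = 22
ES_F = max(EF_A=14, EF_B=7) = 14; EF_F = 14+7 = 21
ES_G = max(EF_A=14, EF_B=7) = 14; EF_G = 14+7 = 21
ES_H = 7; EF_H = 7+8 = 15
ES_I = max(EF_C=19, EF_D=28, EF_E=22, EF_F=21, EF_G=21, EF_H=15) = 28; EF_I = 28+5 = 33
Expected project duration μ = 33 days. Critical path: A → D → I.

Backward pass:
LF_I = 33; LS_I = 33−5 = 28
LF_H = LS_I = 28; LS_H = 28−8 = 20
LF_G = LS_I = 28; LS_G = 28−7 = 21
LF_F = LS_I = 28; LS_F = 28−7 = 21
LF_E = LS_I = 28; LS_E = 28−8 = 20
LF_D = LS_I = 28; LS_D = 28−14 = 14
LF_C = LS_I = 28; LS_C = 28−5 = 23
LF_B = min(LS_E=20, LS_F=21, LS_G=21, LS_H=20) = 20; LS_B = 20−7 = 13
LF_A = min(LS_C=23, LS_D=14, LS_E=20, LS_F=21, LS_G=21) = 14; LS_A = 14−14 = 0
Slack_H = LS_H − ES_H = 20 − 7 = 13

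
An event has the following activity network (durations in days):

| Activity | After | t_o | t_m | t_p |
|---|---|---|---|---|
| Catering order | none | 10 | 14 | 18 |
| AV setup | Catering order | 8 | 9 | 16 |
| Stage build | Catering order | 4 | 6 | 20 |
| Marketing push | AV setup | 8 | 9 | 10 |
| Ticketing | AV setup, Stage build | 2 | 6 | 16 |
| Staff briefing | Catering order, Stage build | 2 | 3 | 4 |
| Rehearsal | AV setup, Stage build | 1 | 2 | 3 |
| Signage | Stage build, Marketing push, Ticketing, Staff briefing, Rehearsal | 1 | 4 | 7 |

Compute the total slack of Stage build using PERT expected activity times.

te_Catering order = (10 + 4·14 + 18)/6 = 84/6 = 14
te_AV setup = (8 + 4·9 + 16)/6 = 60/6 = 10
te_Stage build = (4 + 4·6 + 20)/6 = 48/6 = 8
te_Marketing push = (8 + 4·9 + 10)/6 = 54/6 = 9
te_Ticketing = (2 + 4·6 + 16)/6 = 42/6 = 7
te_Staff briefing = (2 + 4·3 + 4)/6 = 18/6 = 3
te_Rehearsal = (1 + 4·2 + 3)/6 = 12/6 = 2
te_Signage = (1 + 4·4 + 7)/6 = 24/6 = 4

Forward pass:
ES_Catering order = 0; EF_Catering order = 14
ES_AV setup = 14; EF_AV setup = 14+10 = 24
ES_Stage build = 14; EF_Stage build = 14+8 = 22
ES_Marketing push = 24; EF_Marketing push = 24+9 = 33
ES_Ticketing = max(EF_AV setup=24, EF_Stage build=22) = 24; EF_Ticketing = 24+7 = 31
ES_Staff briefing = max(EF_Catering order=14, EF_Stage build=22) = 22; EF_Staff briefing = 22+3 = 25
ES_Rehearsal = max(EF_AV setup=24, EF_Stage build=22) = 24; EF_Rehearsal = 24+2 = 26
ES_Signage = max(EF_Stage build=22, EF_Marketing push=33, EF_Ticketing=31, EF_Staff briefing=25, EF_Rehearsal=26) = 33; EF_Signage = 33+4 = 37
Expected project duration μ = 37 days. Critical path: Catering order → AV setup → Marketing push → Signage.

Backward pass:
LF_Signage = 37; LS_Signage = 37−4 = 33
LF_Rehearsal = LS_Signage = 33; LS_Rehearsal = 33−2 = 31
LF_Staff briefing = LS_Signage = 33; LS_Staff briefing = 33−3 = 30
LF_Ticketing = LS_Signage = 33; LS_Ticketing = 33−7 = 26
LF_Marketing push = LS_Signage = 33; LS_Marketing push = 33−9 = 24
LF_Stage build = min(LS_Ticketing=26, LS_Staff briefing=30, LS_Rehearsal=31, LS_Signage=33) = 26; LS_Stage build = 26−8 = 18
LF_AV setup = min(LS_Marketing push=24, LS_Ticketing=26, LS_Rehearsal=31) = 24; LS_AV setup = 24−10 = 14
LF_Catering order = min(LS_AV setup=14, LS_Stage build=18, LS_Staff briefing=30) = 14; LS_Catering order = 14−14 = 0
Slack_Stage build = LS_Stage build − ES_Stage build = 18 − 14 = 4

4 days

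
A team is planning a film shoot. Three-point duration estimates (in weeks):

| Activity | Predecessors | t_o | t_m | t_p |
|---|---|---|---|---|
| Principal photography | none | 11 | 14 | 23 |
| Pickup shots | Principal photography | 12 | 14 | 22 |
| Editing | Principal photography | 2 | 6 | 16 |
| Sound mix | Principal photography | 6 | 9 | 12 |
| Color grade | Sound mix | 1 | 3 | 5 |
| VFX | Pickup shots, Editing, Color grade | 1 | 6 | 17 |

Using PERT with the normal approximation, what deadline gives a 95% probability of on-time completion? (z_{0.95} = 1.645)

te_Principal photography = (11 + 4·14 + 23)/6 = 90/6 = 15; σ²_Principal photography = ((23−11)/6)² = 4.000
te_Pickup shots = (12 + 4·14 + 22)/6 = 90/6 = 15; σ²_Pickup shots = ((22−12)/6)² = 2.778
te_Editing = (2 + 4·6 + 16)/6 = 42/6 = 7; σ²_Editing = ((16−2)/6)² = 5.444
te_Sound mix = (6 + 4·9 + 12)/6 = 54/6 = 9; σ²_Sound mix = ((12−6)/6)² = 1.000
te_Color grade = (1 + 4·3 + 5)/6 = 18/6 = 3; σ²_Color grade = ((5−1)/6)² = 0.444
te_VFX = (1 + 4·6 + 17)/6 = 42/6 = 7; σ²_VFX = ((17−1)/6)² = 7.111

Forward pass:
ES_Principal photography = 0; EF_Principal photography = 15
ES_Pickup shots = 15; EF_Pickup shots = 15+15 = 30
ES_Editing = 15; EF_Editing = 15+7 = 22
ES_Sound mix = 15; EF_Sound mix = 15+9 = 24
ES_Color grade = 24; EF_Color grade = 24+3 = 27
ES_VFX = max(EF_Pickup shots=30, EF_Editing=22, EF_Color grade=27) = 30; EF_VFX = 30+7 = 37
Expected project duration μ = 37 weeks. Critical path: Principal photography → Pickup shots → VFX.

Variance along critical path = 4.000 + 2.778 + 7.111 = 13.889; σ = 3.727 weeks.
D = μ + z·σ = 37 + 1.645·3.727 = 43.1 weeks

43.1 weeks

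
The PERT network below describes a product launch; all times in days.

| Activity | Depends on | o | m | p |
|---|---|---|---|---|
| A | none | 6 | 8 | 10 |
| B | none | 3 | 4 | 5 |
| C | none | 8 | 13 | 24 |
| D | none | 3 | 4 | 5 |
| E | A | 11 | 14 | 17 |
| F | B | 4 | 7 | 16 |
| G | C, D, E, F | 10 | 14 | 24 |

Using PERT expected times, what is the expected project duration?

te_A = (6 + 4·8 + 10)/6 = 48/6 = 8
te_B = (3 + 4·4 + 5)/6 = 24/6 = 4
te_C = (8 + 4·13 + 24)/6 = 84/6 = 14
te_D = (3 + 4·4 + 5)/6 = 24/6 = 4
te_E = (11 + 4·14 + 17)/6 = 84/6 = 14
te_F = (4 + 4·7 + 16)/6 = 48/6 = 8
te_G = (10 + 4·14 + 24)/6 = 90/6 = 15

Forward pass:
ES_A = 0; EF_A = 8
ES_B = 0; EF_B = 4
ES_C = 0; EF_C = 14
ES_D = 0; EF_D = 4
ES_E = 8; EF_E = 8+14 = 22
ES_F = 4; EF_F = 4+8 = 12
ES_G = max(EF_C=14, EF_D=4, EF_E=22, EF_F=12) = 22; EF_G = 22+15 = 37
Expected project duration μ = 37 days. Critical path: A → E → G.

37 days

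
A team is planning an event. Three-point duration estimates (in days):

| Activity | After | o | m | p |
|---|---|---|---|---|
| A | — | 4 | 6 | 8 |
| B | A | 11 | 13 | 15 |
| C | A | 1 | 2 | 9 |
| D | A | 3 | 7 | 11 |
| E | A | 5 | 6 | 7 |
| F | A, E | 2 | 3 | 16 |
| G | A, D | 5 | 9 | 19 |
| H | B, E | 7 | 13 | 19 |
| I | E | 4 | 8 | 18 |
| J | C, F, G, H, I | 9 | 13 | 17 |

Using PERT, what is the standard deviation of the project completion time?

2.58 days

te_A = (4 + 4·6 + 8)/6 = 36/6 = 6; σ²_A = ((8−4)/6)² = 0.444
te_B = (11 + 4·13 + 15)/6 = 78/6 = 13; σ²_B = ((15−11)/6)² = 0.444
te_C = (1 + 4·2 + 9)/6 = 18/6 = 3; σ²_C = ((9−1)/6)² = 1.778
te_D = (3 + 4·7 + 11)/6 = 42/6 = 7; σ²_D = ((11−3)/6)² = 1.778
te_E = (5 + 4·6 + 7)/6 = 36/6 = 6; σ²_E = ((7−5)/6)² = 0.111
te_F = (2 + 4·3 + 16)/6 = 30/6 = 5; σ²_F = ((16−2)/6)² = 5.444
te_G = (5 + 4·9 + 19)/6 = 60/6 = 10; σ²_G = ((19−5)/6)² = 5.444
te_H = (7 + 4·13 + 19)/6 = 78/6 = 13; σ²_H = ((19−7)/6)² = 4.000
te_I = (4 + 4·8 + 18)/6 = 54/6 = 9; σ²_I = ((18−4)/6)² = 5.444
te_J = (9 + 4·13 + 17)/6 = 78/6 = 13; σ²_J = ((17−9)/6)² = 1.778

Forward pass:
ES_A = 0; EF_A = 6
ES_B = 6; EF_B = 6+13 = 19
ES_C = 6; EF_C = 6+3 = 9
ES_D = 6; EF_D = 6+7 = 13
ES_E = 6; EF_E = 6+6 = 12
ES_F = max(EF_A=6, EF_E=12) = 12; EF_F = 12+5 = 17
ES_G = max(EF_A=6, EF_D=13) = 13; EF_G = 13+10 = 23
ES_H = max(EF_B=19, EF_E=12) = 19; EF_H = 19+13 = 32
ES_I = 12; EF_I = 12+9 = 21
ES_J = max(EF_C=9, EF_F=17, EF_G=23, EF_H=32, EF_I=21) = 32; EF_J = 32+13 = 45
Expected project duration μ = 45 days. Critical path: A → B → H → J.

Variance along critical path = 0.444 + 0.444 + 4.000 + 1.778 = 6.667
σ = √6.667 = 2.582 days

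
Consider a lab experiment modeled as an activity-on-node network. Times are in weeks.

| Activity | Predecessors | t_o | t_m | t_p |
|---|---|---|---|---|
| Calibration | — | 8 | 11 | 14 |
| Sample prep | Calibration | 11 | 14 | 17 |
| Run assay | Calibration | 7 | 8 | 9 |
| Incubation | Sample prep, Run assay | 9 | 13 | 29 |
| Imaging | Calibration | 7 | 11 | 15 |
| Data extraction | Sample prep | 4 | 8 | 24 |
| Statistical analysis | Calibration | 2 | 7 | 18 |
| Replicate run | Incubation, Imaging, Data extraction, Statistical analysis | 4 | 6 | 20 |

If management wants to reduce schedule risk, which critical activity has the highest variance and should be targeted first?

Incubation

te_Calibration = (8 + 4·11 + 14)/6 = 66/6 = 11; σ²_Calibration = ((14−8)/6)² = 1.000
te_Sample prep = (11 + 4·14 + 17)/6 = 84/6 = 14; σ²_Sample prep = ((17−11)/6)² = 1.000
te_Run assay = (7 + 4·8 + 9)/6 = 48/6 = 8; σ²_Run assay = ((9−7)/6)² = 0.111
te_Incubation = (9 + 4·13 + 29)/6 = 90/6 = 15; σ²_Incubation = ((29−9)/6)² = 11.111
te_Imaging = (7 + 4·11 + 15)/6 = 66/6 = 11; σ²_Imaging = ((15−7)/6)² = 1.778
te_Data extraction = (4 + 4·8 + 24)/6 = 60/6 = 10; σ²_Data extraction = ((24−4)/6)² = 11.111
te_Statistical analysis = (2 + 4·7 + 18)/6 = 48/6 = 8; σ²_Statistical analysis = ((18−2)/6)² = 7.111
te_Replicate run = (4 + 4·6 + 20)/6 = 48/6 = 8; σ²_Replicate run = ((20−4)/6)² = 7.111

Forward pass:
ES_Calibration = 0; EF_Calibration = 11
ES_Sample prep = 11; EF_Sample prep = 11+14 = 25
ES_Run assay = 11; EF_Run assay = 11+8 = 19
ES_Incubation = max(EF_Sample prep=25, EF_Run assay=19) = 25; EF_Incubation = 25+15 = 40
ES_Imaging = 11; EF_Imaging = 11+11 = 22
ES_Data extraction = 25; EF_Data extraction = 25+10 = 35
ES_Statistical analysis = 11; EF_Statistical analysis = 11+8 = 19
ES_Replicate run = max(EF_Incubation=40, EF_Imaging=22, EF_Data extraction=35, EF_Statistical analysis=19) = 40; EF_Replicate run = 40+8 = 48
Expected project duration μ = 48 weeks. Critical path: Calibration → Sample prep → Incubation → Replicate run.

Variances on critical path: σ²_Calibration=1.000, σ²_Sample prep=1.000, σ²_Incubation=11.111, σ²_Replicate run=7.111.
Largest is σ²_Incubation = 11.111.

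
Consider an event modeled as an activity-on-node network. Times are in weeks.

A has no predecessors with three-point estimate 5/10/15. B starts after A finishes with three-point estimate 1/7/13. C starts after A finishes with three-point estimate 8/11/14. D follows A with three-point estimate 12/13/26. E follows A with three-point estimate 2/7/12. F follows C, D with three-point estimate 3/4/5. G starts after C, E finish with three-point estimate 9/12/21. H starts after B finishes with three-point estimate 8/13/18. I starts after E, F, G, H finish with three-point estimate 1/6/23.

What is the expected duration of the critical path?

te_A = (5 + 4·10 + 15)/6 = 60/6 = 10
te_B = (1 + 4·7 + 13)/6 = 42/6 = 7
te_C = (8 + 4·11 + 14)/6 = 66/6 = 11
te_D = (12 + 4·13 + 26)/6 = 90/6 = 15
te_E = (2 + 4·7 + 12)/6 = 42/6 = 7
te_F = (3 + 4·4 + 5)/6 = 24/6 = 4
te_G = (9 + 4·12 + 21)/6 = 78/6 = 13
te_H = (8 + 4·13 + 18)/6 = 78/6 = 13
te_I = (1 + 4·6 + 23)/6 = 48/6 = 8

Forward pass:
ES_A = 0; EF_A = 10
ES_B = 10; EF_B = 10+7 = 17
ES_C = 10; EF_C = 10+11 = 21
ES_D = 10; EF_D = 10+15 = 25
ES_E = 10; EF_E = 10+7 = 17
ES_F = max(EF_C=21, EF_D=25) = 25; EF_F = 25+4 = 29
ES_G = max(EF_C=21, EF_E=17) = 21; EF_G = 21+13 = 34
ES_H = 17; EF_H = 17+13 = 30
ES_I = max(EF_E=17, EF_F=29, EF_G=34, EF_H=30) = 34; EF_I = 34+8 = 42
Expected project duration μ = 42 weeks. Critical path: A → C → G → I.

42 weeks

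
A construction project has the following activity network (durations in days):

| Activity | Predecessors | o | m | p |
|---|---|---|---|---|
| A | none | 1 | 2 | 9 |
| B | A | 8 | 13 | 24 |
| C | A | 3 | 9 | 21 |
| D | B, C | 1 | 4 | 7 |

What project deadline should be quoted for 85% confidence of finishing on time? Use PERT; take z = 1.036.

te_A = (1 + 4·2 + 9)/6 = 18/6 = 3; σ²_A = ((9−1)/6)² = 1.778
te_B = (8 + 4·13 + 24)/6 = 84/6 = 14; σ²_B = ((24−8)/6)² = 7.111
te_C = (3 + 4·9 + 21)/6 = 60/6 = 10; σ²_C = ((21−3)/6)² = 9.000
te_D = (1 + 4·4 + 7)/6 = 24/6 = 4; σ²_D = ((7−1)/6)² = 1.000

Forward pass:
ES_A = 0; EF_A = 3
ES_B = 3; EF_B = 3+14 = 17
ES_C = 3; EF_C = 3+10 = 13
ES_D = max(EF_B=17, EF_C=13) = 17; EF_D = 17+4 = 21
Expected project duration μ = 21 days. Critical path: A → B → D.

Variance along critical path = 1.778 + 7.111 + 1.000 = 9.889; σ = 3.145 days.
D = μ + z·σ = 21 + 1.036·3.145 = 24.3 days

24.3 days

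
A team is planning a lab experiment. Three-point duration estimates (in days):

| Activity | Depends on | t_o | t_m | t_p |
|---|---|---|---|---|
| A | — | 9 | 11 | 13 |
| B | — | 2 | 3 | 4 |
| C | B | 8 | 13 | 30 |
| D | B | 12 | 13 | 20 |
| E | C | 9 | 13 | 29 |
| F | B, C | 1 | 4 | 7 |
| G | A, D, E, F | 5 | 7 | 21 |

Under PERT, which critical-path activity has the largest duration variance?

C

te_A = (9 + 4·11 + 13)/6 = 66/6 = 11; σ²_A = ((13−9)/6)² = 0.444
te_B = (2 + 4·3 + 4)/6 = 18/6 = 3; σ²_B = ((4−2)/6)² = 0.111
te_C = (8 + 4·13 + 30)/6 = 90/6 = 15; σ²_C = ((30−8)/6)² = 13.444
te_D = (12 + 4·13 + 20)/6 = 84/6 = 14; σ²_D = ((20−12)/6)² = 1.778
te_E = (9 + 4·13 + 29)/6 = 90/6 = 15; σ²_E = ((29−9)/6)² = 11.111
te_F = (1 + 4·4 + 7)/6 = 24/6 = 4; σ²_F = ((7−1)/6)² = 1.000
te_G = (5 + 4·7 + 21)/6 = 54/6 = 9; σ²_G = ((21−5)/6)² = 7.111

Forward pass:
ES_A = 0; EF_A = 11
ES_B = 0; EF_B = 3
ES_C = 3; EF_C = 3+15 = 18
ES_D = 3; EF_D = 3+14 = 17
ES_E = 18; EF_E = 18+15 = 33
ES_F = max(EF_B=3, EF_C=18) = 18; EF_F = 18+4 = 22
ES_G = max(EF_A=11, EF_D=17, EF_E=33, EF_F=22) = 33; EF_G = 33+9 = 42
Expected project duration μ = 42 days. Critical path: B → C → E → G.

Variances on critical path: σ²_B=0.111, σ²_C=13.444, σ²_E=11.111, σ²_G=7.111.
Largest is σ²_C = 13.444.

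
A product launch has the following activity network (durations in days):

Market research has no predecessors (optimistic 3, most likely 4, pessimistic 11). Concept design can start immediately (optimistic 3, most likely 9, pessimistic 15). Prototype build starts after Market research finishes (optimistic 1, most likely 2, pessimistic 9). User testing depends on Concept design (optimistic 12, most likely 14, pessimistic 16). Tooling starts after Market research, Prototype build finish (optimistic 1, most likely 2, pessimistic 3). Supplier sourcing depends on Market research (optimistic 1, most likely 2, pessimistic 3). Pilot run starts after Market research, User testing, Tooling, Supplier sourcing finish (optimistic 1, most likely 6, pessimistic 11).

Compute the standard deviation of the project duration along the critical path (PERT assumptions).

te_Market research = (3 + 4·4 + 11)/6 = 30/6 = 5; σ²_Market research = ((11−3)/6)² = 1.778
te_Concept design = (3 + 4·9 + 15)/6 = 54/6 = 9; σ²_Concept design = ((15−3)/6)² = 4.000
te_Prototype build = (1 + 4·2 + 9)/6 = 18/6 = 3; σ²_Prototype build = ((9−1)/6)² = 1.778
te_User testing = (12 + 4·14 + 16)/6 = 84/6 = 14; σ²_User testing = ((16−12)/6)² = 0.444
te_Tooling = (1 + 4·2 + 3)/6 = 12/6 = 2; σ²_Tooling = ((3−1)/6)² = 0.111
te_Supplier sourcing = (1 + 4·2 + 3)/6 = 12/6 = 2; σ²_Supplier sourcing = ((3−1)/6)² = 0.111
te_Pilot run = (1 + 4·6 + 11)/6 = 36/6 = 6; σ²_Pilot run = ((11−1)/6)² = 2.778

Forward pass:
ES_Market research = 0; EF_Market research = 5
ES_Concept design = 0; EF_Concept design = 9
ES_Prototype build = 5; EF_Prototype build = 5+3 = 8
ES_User testing = 9; EF_User testing = 9+14 = 23
ES_Tooling = max(EF_Market research=5, EF_Prototype build=8) = 8; EF_Tooling = 8+2 = 10
ES_Supplier sourcing = 5; EF_Supplier sourcing = 5+2 = 7
ES_Pilot run = max(EF_Market research=5, EF_User testing=23, EF_Tooling=10, EF_Supplier sourcing=7) = 23; EF_Pilot run = 23+6 = 29
Expected project duration μ = 29 days. Critical path: Concept design → User testing → Pilot run.

Variance along critical path = 4.000 + 0.444 + 2.778 = 7.222
σ = √7.222 = 2.687 days

2.69 days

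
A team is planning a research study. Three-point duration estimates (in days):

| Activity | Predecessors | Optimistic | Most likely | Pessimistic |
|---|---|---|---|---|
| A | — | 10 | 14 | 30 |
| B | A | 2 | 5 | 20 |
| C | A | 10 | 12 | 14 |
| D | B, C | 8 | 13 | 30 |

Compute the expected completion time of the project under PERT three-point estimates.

43 days

te_A = (10 + 4·14 + 30)/6 = 96/6 = 16
te_B = (2 + 4·5 + 20)/6 = 42/6 = 7
te_C = (10 + 4·12 + 14)/6 = 72/6 = 12
te_D = (8 + 4·13 + 30)/6 = 90/6 = 15

Forward pass:
ES_A = 0; EF_A = 16
ES_B = 16; EF_B = 16+7 = 23
ES_C = 16; EF_C = 16+12 = 28
ES_D = max(EF_B=23, EF_C=28) = 28; EF_D = 28+15 = 43
Expected project duration μ = 43 days. Critical path: A → C → D.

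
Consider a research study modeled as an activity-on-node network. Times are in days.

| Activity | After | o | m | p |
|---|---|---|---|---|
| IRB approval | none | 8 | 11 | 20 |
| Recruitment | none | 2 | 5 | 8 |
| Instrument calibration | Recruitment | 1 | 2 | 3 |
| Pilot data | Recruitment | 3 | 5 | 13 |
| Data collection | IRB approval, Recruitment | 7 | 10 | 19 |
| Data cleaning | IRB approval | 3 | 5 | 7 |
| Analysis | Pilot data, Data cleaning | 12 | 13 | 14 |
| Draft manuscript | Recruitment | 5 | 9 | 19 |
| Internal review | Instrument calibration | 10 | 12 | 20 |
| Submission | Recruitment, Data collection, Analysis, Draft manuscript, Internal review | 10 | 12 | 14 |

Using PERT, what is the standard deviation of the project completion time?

2.24 days

te_IRB approval = (8 + 4·11 + 20)/6 = 72/6 = 12; σ²_IRB approval = ((20−8)/6)² = 4.000
te_Recruitment = (2 + 4·5 + 8)/6 = 30/6 = 5; σ²_Recruitment = ((8−2)/6)² = 1.000
te_Instrument calibration = (1 + 4·2 + 3)/6 = 12/6 = 2; σ²_Instrument calibration = ((3−1)/6)² = 0.111
te_Pilot data = (3 + 4·5 + 13)/6 = 36/6 = 6; σ²_Pilot data = ((13−3)/6)² = 2.778
te_Data collection = (7 + 4·10 + 19)/6 = 66/6 = 11; σ²_Data collection = ((19−7)/6)² = 4.000
te_Data cleaning = (3 + 4·5 + 7)/6 = 30/6 = 5; σ²_Data cleaning = ((7−3)/6)² = 0.444
te_Analysis = (12 + 4·13 + 14)/6 = 78/6 = 13; σ²_Analysis = ((14−12)/6)² = 0.111
te_Draft manuscript = (5 + 4·9 + 19)/6 = 60/6 = 10; σ²_Draft manuscript = ((19−5)/6)² = 5.444
te_Internal review = (10 + 4·12 + 20)/6 = 78/6 = 13; σ²_Internal review = ((20−10)/6)² = 2.778
te_Submission = (10 + 4·12 + 14)/6 = 72/6 = 12; σ²_Submission = ((14−10)/6)² = 0.444

Forward pass:
ES_IRB approval = 0; EF_IRB approval = 12
ES_Recruitment = 0; EF_Recruitment = 5
ES_Instrument calibration = 5; EF_Instrument calibration = 5+2 = 7
ES_Pilot data = 5; EF_Pilot data = 5+6 = 11
ES_Data collection = max(EF_IRB approval=12, EF_Recruitment=5) = 12; EF_Data collection = 12+11 = 23
ES_Data cleaning = 12; EF_Data cleaning = 12+5 = 17
ES_Analysis = max(EF_Pilot data=11, EF_Data cleaning=17) = 17; EF_Analysis = 17+13 = 30
ES_Draft manuscript = 5; EF_Draft manuscript = 5+10 = 15
ES_Internal review = 7; EF_Internal review = 7+13 = 20
ES_Submission = max(EF_Recruitment=5, EF_Data collection=23, EF_Analysis=30, EF_Draft manuscript=15, EF_Internal review=20) = 30; EF_Submission = 30+12 = 42
Expected project duration μ = 42 days. Critical path: IRB approval → Data cleaning → Analysis → Submission.

Variance along critical path = 4.000 + 0.444 + 0.111 + 0.444 = 5.000
σ = √5.000 = 2.236 days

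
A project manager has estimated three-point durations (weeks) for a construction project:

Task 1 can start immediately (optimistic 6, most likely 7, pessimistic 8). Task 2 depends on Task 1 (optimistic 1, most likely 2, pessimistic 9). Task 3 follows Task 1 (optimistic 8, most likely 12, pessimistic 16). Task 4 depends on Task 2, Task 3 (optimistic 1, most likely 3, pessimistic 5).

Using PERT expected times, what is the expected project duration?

te_Task 1 = (6 + 4·7 + 8)/6 = 42/6 = 7
te_Task 2 = (1 + 4·2 + 9)/6 = 18/6 = 3
te_Task 3 = (8 + 4·12 + 16)/6 = 72/6 = 12
te_Task 4 = (1 + 4·3 + 5)/6 = 18/6 = 3

Forward pass:
ES_Task 1 = 0; EF_Task 1 = 7
ES_Task 2 = 7; EF_Task 2 = 7+3 = 10
ES_Task 3 = 7; EF_Task 3 = 7+12 = 19
ES_Task 4 = max(EF_Task 2=10, EF_Task 3=19) = 19; EF_Task 4 = 19+3 = 22
Expected project duration μ = 22 weeks. Critical path: Task 1 → Task 3 → Task 4.

22 weeks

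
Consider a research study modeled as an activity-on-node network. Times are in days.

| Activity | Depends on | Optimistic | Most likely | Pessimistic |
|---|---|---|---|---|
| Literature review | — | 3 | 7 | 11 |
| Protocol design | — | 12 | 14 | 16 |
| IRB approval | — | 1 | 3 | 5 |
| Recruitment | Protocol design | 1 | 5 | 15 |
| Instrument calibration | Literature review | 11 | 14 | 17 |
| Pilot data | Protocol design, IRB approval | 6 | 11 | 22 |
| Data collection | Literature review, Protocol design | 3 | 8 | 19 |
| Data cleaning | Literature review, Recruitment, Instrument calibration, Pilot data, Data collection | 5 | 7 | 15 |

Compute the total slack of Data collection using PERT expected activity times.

3 days

te_Literature review = (3 + 4·7 + 11)/6 = 42/6 = 7
te_Protocol design = (12 + 4·14 + 16)/6 = 84/6 = 14
te_IRB approval = (1 + 4·3 + 5)/6 = 18/6 = 3
te_Recruitment = (1 + 4·5 + 15)/6 = 36/6 = 6
te_Instrument calibration = (11 + 4·14 + 17)/6 = 84/6 = 14
te_Pilot data = (6 + 4·11 + 22)/6 = 72/6 = 12
te_Data collection = (3 + 4·8 + 19)/6 = 54/6 = 9
te_Data cleaning = (5 + 4·7 + 15)/6 = 48/6 = 8

Forward pass:
ES_Literature review = 0; EF_Literature review = 7
ES_Protocol design = 0; EF_Protocol design = 14
ES_IRB approval = 0; EF_IRB approval = 3
ES_Recruitment = 14; EF_Recruitment = 14+6 = 20
ES_Instrument calibration = 7; EF_Instrument calibration = 7+14 = 21
ES_Pilot data = max(EF_Protocol design=14, EF_IRB approval=3) = 14; EF_Pilot data = 14+12 = 26
ES_Data collection = max(EF_Literature review=7, EF_Protocol design=14) = 14; EF_Data collection = 14+9 = 23
ES_Data cleaning = max(EF_Literature review=7, EF_Recruitment=20, EF_Instrument calibration=21, EF_Pilot data=26, EF_Data collection=23) = 26; EF_Data cleaning = 26+8 = 34
Expected project duration μ = 34 days. Critical path: Protocol design → Pilot data → Data cleaning.

Backward pass:
LF_Data cleaning = 34; LS_Data cleaning = 34−8 = 26
LF_Data collection = LS_Data cleaning = 26; LS_Data collection = 26−9 = 17
LF_Pilot data = LS_Data cleaning = 26; LS_Pilot data = 26−12 = 14
LF_Instrument calibration = LS_Data cleaning = 26; LS_Instrument calibration = 26−14 = 12
LF_Recruitment = LS_Data cleaning = 26; LS_Recruitment = 26−6 = 20
LF_IRB approval = LS_Pilot data = 14; LS_IRB approval = 14−3 = 11
LF_Protocol design = min(LS_Recruitment=20, LS_Pilot data=14, LS_Data collection=17) = 14; LS_Protocol design = 14−14 = 0
LF_Literature review = min(LS_Instrument calibration=12, LS_Data collection=17, LS_Data cleaning=26) = 12; LS_Literature review = 12−7 = 5
Slack_Data collection = LS_Data collection − ES_Data collection = 17 − 14 = 3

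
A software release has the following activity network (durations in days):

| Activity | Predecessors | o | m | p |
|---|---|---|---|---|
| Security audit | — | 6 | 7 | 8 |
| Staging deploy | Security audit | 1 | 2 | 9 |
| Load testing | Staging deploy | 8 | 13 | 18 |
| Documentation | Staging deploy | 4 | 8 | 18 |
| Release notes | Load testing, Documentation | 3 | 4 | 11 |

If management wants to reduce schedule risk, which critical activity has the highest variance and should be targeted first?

Load testing

te_Security audit = (6 + 4·7 + 8)/6 = 42/6 = 7; σ²_Security audit = ((8−6)/6)² = 0.111
te_Staging deploy = (1 + 4·2 + 9)/6 = 18/6 = 3; σ²_Staging deploy = ((9−1)/6)² = 1.778
te_Load testing = (8 + 4·13 + 18)/6 = 78/6 = 13; σ²_Load testing = ((18−8)/6)² = 2.778
te_Documentation = (4 + 4·8 + 18)/6 = 54/6 = 9; σ²_Documentation = ((18−4)/6)² = 5.444
te_Release notes = (3 + 4·4 + 11)/6 = 30/6 = 5; σ²_Release notes = ((11−3)/6)² = 1.778

Forward pass:
ES_Security audit = 0; EF_Security audit = 7
ES_Staging deploy = 7; EF_Staging deploy = 7+3 = 10
ES_Load testing = 10; EF_Load testing = 10+13 = 23
ES_Documentation = 10; EF_Documentation = 10+9 = 19
ES_Release notes = max(EF_Load testing=23, EF_Documentation=19) = 23; EF_Release notes = 23+5 = 28
Expected project duration μ = 28 days. Critical path: Security audit → Staging deploy → Load testing → Release notes.

Variances on critical path: σ²_Security audit=0.111, σ²_Staging deploy=1.778, σ²_Load testing=2.778, σ²_Release notes=1.778.
Largest is σ²_Load testing = 2.778.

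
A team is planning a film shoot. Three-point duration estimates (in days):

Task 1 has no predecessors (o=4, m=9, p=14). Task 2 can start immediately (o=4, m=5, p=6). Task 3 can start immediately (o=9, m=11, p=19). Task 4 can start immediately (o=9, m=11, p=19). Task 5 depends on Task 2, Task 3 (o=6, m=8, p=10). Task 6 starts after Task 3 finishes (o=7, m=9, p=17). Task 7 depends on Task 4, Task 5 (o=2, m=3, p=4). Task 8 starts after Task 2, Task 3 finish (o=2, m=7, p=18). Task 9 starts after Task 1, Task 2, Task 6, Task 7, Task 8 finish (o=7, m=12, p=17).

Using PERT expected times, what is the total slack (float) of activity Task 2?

te_Task 1 = (4 + 4·9 + 14)/6 = 54/6 = 9
te_Task 2 = (4 + 4·5 + 6)/6 = 30/6 = 5
te_Task 3 = (9 + 4·11 + 19)/6 = 72/6 = 12
te_Task 4 = (9 + 4·11 + 19)/6 = 72/6 = 12
te_Task 5 = (6 + 4·8 + 10)/6 = 48/6 = 8
te_Task 6 = (7 + 4·9 + 17)/6 = 60/6 = 10
te_Task 7 = (2 + 4·3 + 4)/6 = 18/6 = 3
te_Task 8 = (2 + 4·7 + 18)/6 = 48/6 = 8
te_Task 9 = (7 + 4·12 + 17)/6 = 72/6 = 12

Forward pass:
ES_Task 1 = 0; EF_Task 1 = 9
ES_Task 2 = 0; EF_Task 2 = 5
ES_Task 3 = 0; EF_Task 3 = 12
ES_Task 4 = 0; EF_Task 4 = 12
ES_Task 5 = max(EF_Task 2=5, EF_Task 3=12) = 12; EF_Task 5 = 12+8 = 20
ES_Task 6 = 12; EF_Task 6 = 12+10 = 22
ES_Task 7 = max(EF_Task 4=12, EF_Task 5=20) = 20; EF_Task 7 = 20+3 = 23
ES_Task 8 = max(EF_Task 2=5, EF_Task 3=12) = 12; EF_Task 8 = 12+8 = 20
ES_Task 9 = max(EF_Task 1=9, EF_Task 2=5, EF_Task 6=22, EF_Task 7=23, EF_Task 8=20) = 23; EF_Task 9 = 23+12 = 35
Expected project duration μ = 35 days. Critical path: Task 3 → Task 5 → Task 7 → Task 9.

Backward pass:
LF_Task 9 = 35; LS_Task 9 = 35−12 = 23
LF_Task 8 = LS_Task 9 = 23; LS_Task 8 = 23−8 = 15
LF_Task 7 = LS_Task 9 = 23; LS_Task 7 = 23−3 = 20
LF_Task 6 = LS_Task 9 = 23; LS_Task 6 = 23−10 = 13
LF_Task 5 = LS_Task 7 = 20; LS_Task 5 = 20−8 = 12
LF_Task 4 = LS_Task 7 = 20; LS_Task 4 = 20−12 = 8
LF_Task 3 = min(LS_Task 5=12, LS_Task 6=13, LS_Task 8=15) = 12; LS_Task 3 = 12−12 = 0
LF_Task 2 = min(LS_Task 5=12, LS_Task 8=15, LS_Task 9=23) = 12; LS_Task 2 = 12−5 = 7
LF_Task 1 = LS_Task 9 = 23; LS_Task 1 = 23−9 = 14
Slack_Task 2 = LS_Task 2 − ES_Task 2 = 7 − 0 = 7

7 days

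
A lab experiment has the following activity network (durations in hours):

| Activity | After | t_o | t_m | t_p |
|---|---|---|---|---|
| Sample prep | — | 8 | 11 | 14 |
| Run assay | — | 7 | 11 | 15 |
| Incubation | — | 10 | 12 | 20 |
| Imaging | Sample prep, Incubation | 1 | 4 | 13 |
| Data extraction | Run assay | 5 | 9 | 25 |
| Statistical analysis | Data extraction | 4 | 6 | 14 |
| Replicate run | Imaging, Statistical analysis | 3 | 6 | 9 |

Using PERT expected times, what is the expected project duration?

35 hours

te_Sample prep = (8 + 4·11 + 14)/6 = 66/6 = 11
te_Run assay = (7 + 4·11 + 15)/6 = 66/6 = 11
te_Incubation = (10 + 4·12 + 20)/6 = 78/6 = 13
te_Imaging = (1 + 4·4 + 13)/6 = 30/6 = 5
te_Data extraction = (5 + 4·9 + 25)/6 = 66/6 = 11
te_Statistical analysis = (4 + 4·6 + 14)/6 = 42/6 = 7
te_Replicate run = (3 + 4·6 + 9)/6 = 36/6 = 6

Forward pass:
ES_Sample prep = 0; EF_Sample prep = 11
ES_Run assay = 0; EF_Run assay = 11
ES_Incubation = 0; EF_Incubation = 13
ES_Imaging = max(EF_Sample prep=11, EF_Incubation=13) = 13; EF_Imaging = 13+5 = 18
ES_Data extraction = 11; EF_Data extraction = 11+11 = 22
ES_Statistical analysis = 22; EF_Statistical analysis = 22+7 = 29
ES_Replicate run = max(EF_Imaging=18, EF_Statistical analysis=29) = 29; EF_Replicate run = 29+6 = 35
Expected project duration μ = 35 hours. Critical path: Run assay → Data extraction → Statistical analysis → Replicate run.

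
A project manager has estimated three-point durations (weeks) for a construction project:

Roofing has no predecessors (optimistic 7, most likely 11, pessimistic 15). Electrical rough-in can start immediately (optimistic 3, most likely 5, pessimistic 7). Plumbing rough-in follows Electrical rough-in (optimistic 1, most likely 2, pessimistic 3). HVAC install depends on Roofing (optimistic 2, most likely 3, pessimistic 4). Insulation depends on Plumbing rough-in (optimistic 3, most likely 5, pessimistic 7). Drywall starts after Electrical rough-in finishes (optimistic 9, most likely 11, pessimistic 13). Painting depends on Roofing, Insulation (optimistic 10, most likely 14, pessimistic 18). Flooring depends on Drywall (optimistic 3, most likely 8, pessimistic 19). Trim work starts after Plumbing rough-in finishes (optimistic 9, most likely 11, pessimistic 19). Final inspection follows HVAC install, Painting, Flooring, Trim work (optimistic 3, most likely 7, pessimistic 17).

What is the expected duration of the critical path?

te_Roofing = (7 + 4·11 + 15)/6 = 66/6 = 11
te_Electrical rough-in = (3 + 4·5 + 7)/6 = 30/6 = 5
te_Plumbing rough-in = (1 + 4·2 + 3)/6 = 12/6 = 2
te_HVAC install = (2 + 4·3 + 4)/6 = 18/6 = 3
te_Insulation = (3 + 4·5 + 7)/6 = 30/6 = 5
te_Drywall = (9 + 4·11 + 13)/6 = 66/6 = 11
te_Painting = (10 + 4·14 + 18)/6 = 84/6 = 14
te_Flooring = (3 + 4·8 + 19)/6 = 54/6 = 9
te_Trim work = (9 + 4·11 + 19)/6 = 72/6 = 12
te_Final inspection = (3 + 4·7 + 17)/6 = 48/6 = 8

Forward pass:
ES_Roofing = 0; EF_Roofing = 11
ES_Electrical rough-in = 0; EF_Electrical rough-in = 5
ES_Plumbing rough-in = 5; EF_Plumbing rough-in = 5+2 = 7
ES_HVAC install = 11; EF_HVAC install = 11+3 = 14
ES_Insulation = 7; EF_Insulation = 7+5 = 12
ES_Drywall = 5; EF_Drywall = 5+11 = 16
ES_Painting = max(EF_Roofing=11, EF_Insulation=12) = 12; EF_Painting = 12+14 = 26
ES_Flooring = 16; EF_Flooring = 16+9 = 25
ES_Trim work = 7; EF_Trim work = 7+12 = 19
ES_Final inspection = max(EF_HVAC install=14, EF_Painting=26, EF_Flooring=25, EF_Trim work=19) = 26; EF_Final inspection = 26+8 = 34
Expected project duration μ = 34 weeks. Critical path: Electrical rough-in → Plumbing rough-in → Insulation → Painting → Final inspection.

34 weeks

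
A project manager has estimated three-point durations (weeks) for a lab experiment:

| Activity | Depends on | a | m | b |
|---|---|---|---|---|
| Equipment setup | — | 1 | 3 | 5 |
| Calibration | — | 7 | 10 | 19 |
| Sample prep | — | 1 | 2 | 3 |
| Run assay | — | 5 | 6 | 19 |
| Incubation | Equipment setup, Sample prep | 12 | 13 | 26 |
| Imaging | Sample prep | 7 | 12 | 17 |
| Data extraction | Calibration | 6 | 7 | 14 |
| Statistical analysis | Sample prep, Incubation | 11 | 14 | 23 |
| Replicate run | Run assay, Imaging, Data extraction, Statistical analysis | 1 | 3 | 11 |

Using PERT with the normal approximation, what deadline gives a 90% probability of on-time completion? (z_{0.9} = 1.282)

te_Equipment setup = (1 + 4·3 + 5)/6 = 18/6 = 3; σ²_Equipment setup = ((5−1)/6)² = 0.444
te_Calibration = (7 + 4·10 + 19)/6 = 66/6 = 11; σ²_Calibration = ((19−7)/6)² = 4.000
te_Sample prep = (1 + 4·2 + 3)/6 = 12/6 = 2; σ²_Sample prep = ((3−1)/6)² = 0.111
te_Run assay = (5 + 4·6 + 19)/6 = 48/6 = 8; σ²_Run assay = ((19−5)/6)² = 5.444
te_Incubation = (12 + 4·13 + 26)/6 = 90/6 = 15; σ²_Incubation = ((26−12)/6)² = 5.444
te_Imaging = (7 + 4·12 + 17)/6 = 72/6 = 12; σ²_Imaging = ((17−7)/6)² = 2.778
te_Data extraction = (6 + 4·7 + 14)/6 = 48/6 = 8; σ²_Data extraction = ((14−6)/6)² = 1.778
te_Statistical analysis = (11 + 4·14 + 23)/6 = 90/6 = 15; σ²_Statistical analysis = ((23−11)/6)² = 4.000
te_Replicate run = (1 + 4·3 + 11)/6 = 24/6 = 4; σ²_Replicate run = ((11−1)/6)² = 2.778

Forward pass:
ES_Equipment setup = 0; EF_Equipment setup = 3
ES_Calibration = 0; EF_Calibration = 11
ES_Sample prep = 0; EF_Sample prep = 2
ES_Run assay = 0; EF_Run assay = 8
ES_Incubation = max(EF_Equipment setup=3, EF_Sample prep=2) = 3; EF_Incubation = 3+15 = 18
ES_Imaging = 2; EF_Imaging = 2+12 = 14
ES_Data extraction = 11; EF_Data extraction = 11+8 = 19
ES_Statistical analysis = max(EF_Sample prep=2, EF_Incubation=18) = 18; EF_Statistical analysis = 18+15 = 33
ES_Replicate run = max(EF_Run assay=8, EF_Imaging=14, EF_Data extraction=19, EF_Statistical analysis=33) = 33; EF_Replicate run = 33+4 = 37
Expected project duration μ = 37 weeks. Critical path: Equipment setup → Incubation → Statistical analysis → Replicate run.

Variance along critical path = 0.444 + 5.444 + 4.000 + 2.778 = 12.667; σ = 3.559 weeks.
D = μ + z·σ = 37 + 1.282·3.559 = 41.6 weeks

41.6 weeks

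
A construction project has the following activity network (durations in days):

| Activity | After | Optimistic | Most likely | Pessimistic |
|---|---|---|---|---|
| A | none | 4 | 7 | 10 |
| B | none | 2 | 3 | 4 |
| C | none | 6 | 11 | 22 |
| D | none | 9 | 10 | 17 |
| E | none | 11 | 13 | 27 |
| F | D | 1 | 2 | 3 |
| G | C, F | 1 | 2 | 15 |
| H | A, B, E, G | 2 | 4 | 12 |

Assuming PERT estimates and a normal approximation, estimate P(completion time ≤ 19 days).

0.173

te_A = (4 + 4·7 + 10)/6 = 42/6 = 7; σ²_A = ((10−4)/6)² = 1.000
te_B = (2 + 4·3 + 4)/6 = 18/6 = 3; σ²_B = ((4−2)/6)² = 0.111
te_C = (6 + 4·11 + 22)/6 = 72/6 = 12; σ²_C = ((22−6)/6)² = 7.111
te_D = (9 + 4·10 + 17)/6 = 66/6 = 11; σ²_D = ((17−9)/6)² = 1.778
te_E = (11 + 4·13 + 27)/6 = 90/6 = 15; σ²_E = ((27−11)/6)² = 7.111
te_F = (1 + 4·2 + 3)/6 = 12/6 = 2; σ²_F = ((3−1)/6)² = 0.111
te_G = (1 + 4·2 + 15)/6 = 24/6 = 4; σ²_G = ((15−1)/6)² = 5.444
te_H = (2 + 4·4 + 12)/6 = 30/6 = 5; σ²_H = ((12−2)/6)² = 2.778

Forward pass:
ES_A = 0; EF_A = 7
ES_B = 0; EF_B = 3
ES_C = 0; EF_C = 12
ES_D = 0; EF_D = 11
ES_E = 0; EF_E = 15
ES_F = 11; EF_F = 11+2 = 13
ES_G = max(EF_C=12, EF_F=13) = 13; EF_G = 13+4 = 17
ES_H = max(EF_A=7, EF_B=3, EF_E=15, EF_G=17) = 17; EF_H = 17+5 = 22
Expected project duration μ = 22 days. Critical path: D → F → G → H.

Variance along critical path = 1.778 + 0.111 + 5.444 + 2.778 = 10.111; σ = √10.111 = 3.180 days.
Z = (19 − 22) / 3.180 = -0.943
P(T ≤ 19) = Φ(-0.943) ≈ 0.173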